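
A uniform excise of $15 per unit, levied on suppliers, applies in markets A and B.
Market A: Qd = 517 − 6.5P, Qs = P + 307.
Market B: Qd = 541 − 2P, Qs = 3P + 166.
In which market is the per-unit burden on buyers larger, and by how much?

Market A: pre-tax P* = $28, Q* = 335; post-tax Q = 322; per-unit burden on buyers = $2.
Market B: pre-tax P* = $75, Q* = 391; post-tax Q = 373; per-unit burden on buyers = $9.
Difference: $2 vs $9 → market B is larger by $7.

Market B, by $7.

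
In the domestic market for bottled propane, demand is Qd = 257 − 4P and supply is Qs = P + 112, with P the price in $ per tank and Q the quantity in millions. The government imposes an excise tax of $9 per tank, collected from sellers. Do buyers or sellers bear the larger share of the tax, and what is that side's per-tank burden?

Sellers bear the larger share: $7.2 per tank.

Before the tax: set 257 − 4P = P + 112 → P* = $29, Q* = 141.
With the tax collected from sellers, supply shifts: Qs = (P − 9) + 112.
New equilibrium: buyers pay $30.8, sellers receive $21.8, Q = 133.8. (Wedge: Pb − Ps = 9.)
Per-tank burden: buyers $1.8, sellers $7.2.
Sellers take the larger share because supply is less price-elastic here (demand slope 4 vs supply slope 1).
The less price-elastic side of the market bears the larger share of a per-unit tax.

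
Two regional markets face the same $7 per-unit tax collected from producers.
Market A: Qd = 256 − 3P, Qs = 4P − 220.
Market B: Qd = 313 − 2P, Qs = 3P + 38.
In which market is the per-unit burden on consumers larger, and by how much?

Market A: pre-tax P* = $68, Q* = 52; post-tax Q = 40; per-unit burden on consumers = $4.
Market B: pre-tax P* = $55, Q* = 203; post-tax Q = 194.6; per-unit burden on consumers = $4.2.
Difference: $4 vs $4.2 → market B is larger by $0.2.

Market B, by $0.2.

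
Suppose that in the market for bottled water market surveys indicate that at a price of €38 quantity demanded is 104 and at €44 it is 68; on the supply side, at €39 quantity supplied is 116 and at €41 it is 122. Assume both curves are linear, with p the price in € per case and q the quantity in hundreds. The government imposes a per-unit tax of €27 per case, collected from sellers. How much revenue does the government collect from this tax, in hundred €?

Tax revenue = €1512 hundred.

Demand slope: (68 − 104)/(44 − 38) = -6, so qd = 332 − 6p.
Supply slope: (122 − 116)/(41 − 39) = 3, so qs = 3p − 1.
Without the tax, 332 − 6p = 3p − 1 gives 9p = 333, so p* = €37 and q* = 110.
With the tax collected from sellers, supply shifts: qs = 3(p − 27) − 1.
New equilibrium: consumers pay €46, sellers receive €19, q = 56. (Wedge: pb − ps = 27.)
Revenue = t · Q = 27 · 56 = €1512.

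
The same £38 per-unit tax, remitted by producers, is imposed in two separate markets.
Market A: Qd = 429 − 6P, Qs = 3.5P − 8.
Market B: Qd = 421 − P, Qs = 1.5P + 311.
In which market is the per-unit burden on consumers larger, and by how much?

Market B, by £8.8.

Market A: pre-tax P* = £46, Q* = 153; post-tax Q = 69; per-unit burden on consumers = £14.
Market B: pre-tax P* = £44, Q* = 377; post-tax Q = 354.2; per-unit burden on consumers = £22.8.
Difference: £14 vs £22.8 → market B is larger by £8.8.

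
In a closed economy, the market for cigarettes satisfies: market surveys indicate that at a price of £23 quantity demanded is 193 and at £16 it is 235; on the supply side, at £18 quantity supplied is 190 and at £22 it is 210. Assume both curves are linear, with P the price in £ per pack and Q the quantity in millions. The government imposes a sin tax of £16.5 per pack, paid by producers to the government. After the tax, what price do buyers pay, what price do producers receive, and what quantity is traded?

Demand slope: (235 − 193)/(16 − 23) = -6, so Qd = 331 − 6P.
Supply slope: (210 − 190)/(22 − 18) = 5, so Qs = 5P + 100.
Before the tax: set 331 − 6P = 5P + 100 → P* = £21, Q* = 205.
With the tax collected from producers, supply shifts: Qs = 5(P − 16.5) + 100.
Solving gives Q = 160 with buyers paying £28.5 and producers receiving £12 (the £16.5 wedge).
The less price-elastic side of the market bears the larger share of a per-unit tax.

Buyers pay £28.5; producers receive £12; quantity = 160.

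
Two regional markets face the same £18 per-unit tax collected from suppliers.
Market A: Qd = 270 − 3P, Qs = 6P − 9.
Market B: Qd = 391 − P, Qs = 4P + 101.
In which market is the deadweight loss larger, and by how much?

Market A: pre-tax P* = £31, Q* = 177; post-tax Q = 141; deadweight loss = £324.
Market B: pre-tax P* = £58, Q* = 333; post-tax Q = 318.6; deadweight loss = £129.6.
Difference: £324 vs £129.6 → market A is larger by £194.4.

Market A, by £194.4.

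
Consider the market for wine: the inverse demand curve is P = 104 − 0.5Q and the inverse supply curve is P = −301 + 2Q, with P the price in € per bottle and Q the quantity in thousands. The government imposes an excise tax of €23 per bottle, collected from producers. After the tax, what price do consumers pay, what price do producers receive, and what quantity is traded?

Rewrite in direct form: Qd = 208 − 2P and Qs = 0.5P + 150.5.
Without the tax, 208 − 2P = 0.5P + 150.5 gives 2.5P = 57.5, so P* = €23 and Q* = 162.
With the tax collected from producers, supply shifts: Qs = 0.5(P − 23) + 150.5.
Solving gives Q = 152.8 with consumers paying €27.6 and producers receiving €4.6 (the €23 wedge).

Consumers pay €27.6; producers receive €4.6; quantity = 152.8.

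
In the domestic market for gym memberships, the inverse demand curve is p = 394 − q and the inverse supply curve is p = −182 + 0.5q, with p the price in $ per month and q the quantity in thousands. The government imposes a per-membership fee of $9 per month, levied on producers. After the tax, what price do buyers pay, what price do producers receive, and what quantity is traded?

Buyers pay $16; producers receive $7; quantity = 378.

Inverting to q(p) form: qd = 394 − p; qs = 2p + 364.
Without the tax, 394 − p = 2p + 364 gives 3p = 30, so p* = $10 and q* = 384.
With the tax collected from producers, supply shifts: qs = 2(p − 9) + 364.
Solving gives q = 378 with buyers paying $16 and producers receiving $7 (the $9 wedge).
The less price-elastic side of the market bears the larger share of a per-unit tax.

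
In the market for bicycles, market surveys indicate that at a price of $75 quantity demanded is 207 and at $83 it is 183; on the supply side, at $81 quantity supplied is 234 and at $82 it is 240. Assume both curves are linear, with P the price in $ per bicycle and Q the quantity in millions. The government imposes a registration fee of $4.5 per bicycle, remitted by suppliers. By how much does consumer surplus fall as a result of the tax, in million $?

Consumer surplus falls by $598.5 million.

Demand slope: (183 − 207)/(83 − 75) = -3, so Qd = 432 − 3P.
Supply slope: (240 − 234)/(82 − 81) = 6, so Qs = 6P − 252.
Without the tax, 432 − 3P = 6P − 252 gives 9P = 684, so P* = $76 and Q* = 204.
With the tax collected from suppliers, supply shifts: Qs = 6(P − 4.5) − 252.
Solving gives Q = 195 with buyers paying $79 and suppliers receiving $74.5 (the $4.5 wedge).
ΔCS is the trapezoid between Q = 195 and Q = 204 of height $3: ½ · (204 + 195) · 3 = $598.5.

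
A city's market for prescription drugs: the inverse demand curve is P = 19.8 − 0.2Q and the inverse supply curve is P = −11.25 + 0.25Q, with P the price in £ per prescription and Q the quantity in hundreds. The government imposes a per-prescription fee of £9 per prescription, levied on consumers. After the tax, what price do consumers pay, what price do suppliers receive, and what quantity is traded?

Consumers pay £10; suppliers receive £1; quantity = 49.

Rewrite in direct form: Qd = 99 − 5P and Qs = 4P + 45.
Without the tax, 99 − 5P = 4P + 45 gives 9P = 54, so P* = £6 and Q* = 69.
With the tax collected from consumers, demand (in seller-price terms) shifts: Qd = 99 − 5(P + 9).
Solving gives Q = 49 with consumers paying £10 and suppliers receiving £1 (the £9 wedge).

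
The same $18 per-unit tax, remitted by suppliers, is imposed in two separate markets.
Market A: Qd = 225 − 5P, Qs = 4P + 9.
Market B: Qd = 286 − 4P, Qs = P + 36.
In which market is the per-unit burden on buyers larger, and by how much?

Market A, by $4.4.

Market A: pre-tax P* = $24, Q* = 105; post-tax Q = 65; per-unit burden on buyers = $8.
Market B: pre-tax P* = $50, Q* = 86; post-tax Q = 71.6; per-unit burden on buyers = $3.6.
Difference: $8 vs $3.6 → market A is larger by $4.4.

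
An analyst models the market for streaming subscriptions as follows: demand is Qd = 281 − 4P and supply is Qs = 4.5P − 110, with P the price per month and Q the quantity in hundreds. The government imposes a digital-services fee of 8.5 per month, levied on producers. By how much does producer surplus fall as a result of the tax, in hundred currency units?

Producer surplus falls by 352 hundred.

Before the tax: set 281 − 4P = 4.5P − 110 → P* = 46, Q* = 97.
With the tax collected from producers, supply shifts: Qs = 4.5(P − 8.5) − 110.
New equilibrium: consumers pay 50.5, producers receive 42, Q = 79. (Wedge: Pb − Ps = 8.5.)
ΔPS is the trapezoid between Q = 79 and Q = 97 of height 4: ½ · (97 + 79) · 4 = 352.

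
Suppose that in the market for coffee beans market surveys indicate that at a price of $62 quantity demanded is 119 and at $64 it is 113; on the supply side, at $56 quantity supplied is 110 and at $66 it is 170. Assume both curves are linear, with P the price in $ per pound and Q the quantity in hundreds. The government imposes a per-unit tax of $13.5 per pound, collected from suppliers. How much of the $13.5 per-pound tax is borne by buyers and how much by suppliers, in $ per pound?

Buyers bear $9 per pound; suppliers bear $4.5 per pound.

Demand slope: (113 − 119)/(64 − 62) = -3, so Qd = 305 − 3P.
Supply slope: (170 − 110)/(66 − 56) = 6, so Qs = 6P − 226.
Before the tax: set 305 − 3P = 6P − 226 → P* = $59, Q* = 128.
With the tax collected from suppliers, supply shifts: Qs = 6(P − 13.5) − 226.
New equilibrium: buyers pay $68, suppliers receive $54.5, Q = 101. (Wedge: Pb − Ps = 13.5.)
Burden on buyers: $9; on suppliers: $4.5. (They sum to $13.5.)
The less price-elastic side of the market bears the larger share of a per-unit tax.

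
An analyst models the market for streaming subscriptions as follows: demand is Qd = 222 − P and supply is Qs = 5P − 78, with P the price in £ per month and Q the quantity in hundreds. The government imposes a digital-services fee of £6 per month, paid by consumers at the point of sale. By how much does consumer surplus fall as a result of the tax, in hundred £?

Consumer surplus falls by £847.5 hundred.

Without the tax, 222 − P = 5P − 78 gives 6P = 300, so P* = £50 and Q* = 172.
With the tax collected from consumers, demand (in seller-price terms) shifts: Qd = 222 − (P + 6).
New equilibrium: consumers pay £55, suppliers receive £49, Q = 167. (Wedge: Pb − Ps = 6.)
ΔCS is the trapezoid between Q = 167 and Q = 172 of height £5: ½ · (172 + 167) · 5 = £847.5.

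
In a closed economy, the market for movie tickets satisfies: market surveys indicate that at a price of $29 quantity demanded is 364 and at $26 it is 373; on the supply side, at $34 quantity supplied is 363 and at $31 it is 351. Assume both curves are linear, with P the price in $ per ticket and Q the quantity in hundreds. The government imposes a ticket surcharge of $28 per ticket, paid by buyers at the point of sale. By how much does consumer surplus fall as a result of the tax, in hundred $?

Demand slope: (373 − 364)/(26 − 29) = -3, so Qd = 451 − 3P.
Supply slope: (351 − 363)/(31 − 34) = 4, so Qs = 4P + 227.
Before the tax: set 451 − 3P = 4P + 227 → P* = $32, Q* = 355.
With the tax collected from buyers, demand (in seller-price terms) shifts: Qd = 451 − 3(P + 28).
New equilibrium: buyers pay $48, suppliers receive $20, Q = 307. (Wedge: Pb − Ps = 28.)
ΔCS is the trapezoid between Q = 307 and Q = 355 of height $16: ½ · (355 + 307) · 16 = $5296.

Consumer surplus falls by $5296 hundred.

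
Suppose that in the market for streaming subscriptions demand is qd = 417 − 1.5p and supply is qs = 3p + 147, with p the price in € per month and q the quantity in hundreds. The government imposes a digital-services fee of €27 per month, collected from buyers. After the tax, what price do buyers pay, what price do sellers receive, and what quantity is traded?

Without the tax, 417 − 1.5p = 3p + 147 gives 4.5p = 270, so p* = €60 and q* = 327.
With the tax collected from buyers, demand (in seller-price terms) shifts: qd = 417 − 1.5(p + 27).
Solving gives q = 300 with buyers paying €78 and sellers receiving €51 (the €27 wedge).

Buyers pay €78; sellers receive €51; quantity = 300.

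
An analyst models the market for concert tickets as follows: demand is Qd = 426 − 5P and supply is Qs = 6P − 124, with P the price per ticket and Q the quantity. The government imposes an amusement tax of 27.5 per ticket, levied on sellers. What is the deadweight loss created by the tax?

Deadweight loss = 1031.25.

Before the tax: set 426 − 5P = 6P − 124 → P* = 50, Q* = 176.
With the tax collected from sellers, supply shifts: Qs = 6(P − 27.5) − 124.
New equilibrium: consumers pay 65, sellers receive 37.5, Q = 101. (Wedge: Pb − Ps = 27.5.)
Quantity falls by |ΔQ| = |176 − 101| = 75.
DWL = ½ · t · |ΔQ| = ½ · 27.5 · 75 = 1031.25.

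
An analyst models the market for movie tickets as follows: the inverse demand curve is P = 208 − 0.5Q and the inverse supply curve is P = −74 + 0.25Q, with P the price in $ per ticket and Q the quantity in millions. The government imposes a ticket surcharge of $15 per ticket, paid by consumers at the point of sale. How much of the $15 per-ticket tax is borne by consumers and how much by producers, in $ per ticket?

Consumers bear $10 per ticket; producers bear $5 per ticket.

Inverting to Q(P) form: Qd = 416 − 2P; Qs = 4P + 296.
Without the tax, 416 − 2P = 4P + 296 gives 6P = 120, so P* = $20 and Q* = 376.
With the tax collected from consumers, demand (in seller-price terms) shifts: Qd = 416 − 2(P + 15).
New equilibrium: consumers pay $30, producers receive $15, Q = 356. (Wedge: Pb − Ps = 15.)
Burden on consumers: $10; on producers: $5. (They sum to $15.)
The less price-elastic side of the market bears the larger share of a per-unit tax.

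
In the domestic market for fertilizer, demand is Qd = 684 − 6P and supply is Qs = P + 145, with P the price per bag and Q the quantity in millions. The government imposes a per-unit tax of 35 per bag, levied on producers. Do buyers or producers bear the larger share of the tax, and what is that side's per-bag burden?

Producers bear the larger share: 30 per bag.

Without the tax, 684 − 6P = P + 145 gives 7P = 539, so P* = 77 and Q* = 222.
With the tax collected from producers, supply shifts: Qs = (P − 35) + 145.
New equilibrium: buyers pay 82, producers receive 47, Q = 192. (Wedge: Pb − Ps = 35.)
Per-bag burden: buyers 5, producers 30.
Producers take the larger share because supply is less price-elastic here (demand slope 6 vs supply slope 1).
The less price-elastic side of the market bears the larger share of a per-unit tax.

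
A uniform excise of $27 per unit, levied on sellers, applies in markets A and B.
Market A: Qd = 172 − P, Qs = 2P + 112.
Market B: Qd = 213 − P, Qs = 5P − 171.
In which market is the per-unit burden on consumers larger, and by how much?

Market A: pre-tax P* = $20, Q* = 152; post-tax Q = 134; per-unit burden on consumers = $18.
Market B: pre-tax P* = $64, Q* = 149; post-tax Q = 126.5; per-unit burden on consumers = $22.5.
Difference: $18 vs $22.5 → market B is larger by $4.5.

Market B, by $4.5.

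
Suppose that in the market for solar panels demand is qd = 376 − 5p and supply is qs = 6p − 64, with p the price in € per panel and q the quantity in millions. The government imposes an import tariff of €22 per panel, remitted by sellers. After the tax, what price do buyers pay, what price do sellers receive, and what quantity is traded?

Before the tax: set 376 − 5p = 6p − 64 → p* = €40, q* = 176.
With the tax collected from sellers, supply shifts: qs = 6(p − 22) − 64.
Solving gives q = 116 with buyers paying €52 and sellers receiving €30 (the €22 wedge).
The less price-elastic side of the market bears the larger share of a per-unit tax.

Buyers pay €52; sellers receive €30; quantity = 116.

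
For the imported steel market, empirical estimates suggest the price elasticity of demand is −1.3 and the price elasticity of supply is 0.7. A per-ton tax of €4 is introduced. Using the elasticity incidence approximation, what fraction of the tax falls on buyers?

Incidence ratio: buyers' share ≈ εs / (εs + |εd|) = 0.7 / (0.7 + 1.3) = 0.35.
Supply is the less elastic side, so buyers bear the smaller share.

Buyers' share ≈ 0.35.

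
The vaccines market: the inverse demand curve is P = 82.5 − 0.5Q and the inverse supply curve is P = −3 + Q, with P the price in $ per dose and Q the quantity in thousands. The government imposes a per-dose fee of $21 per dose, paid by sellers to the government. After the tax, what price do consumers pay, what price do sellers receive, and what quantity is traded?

Inverting to Q(P) form: Qd = 165 − 2P; Qs = P + 3.
Before the tax: set 165 − 2P = P + 3 → P* = $54, Q* = 57.
With the tax collected from sellers, supply shifts: Qs = (P − 21) + 3.
New equilibrium: consumers pay $61, sellers receive $40, Q = 43. (Wedge: Pb − Ps = 21.)

Consumers pay $61; sellers receive $40; quantity = 43.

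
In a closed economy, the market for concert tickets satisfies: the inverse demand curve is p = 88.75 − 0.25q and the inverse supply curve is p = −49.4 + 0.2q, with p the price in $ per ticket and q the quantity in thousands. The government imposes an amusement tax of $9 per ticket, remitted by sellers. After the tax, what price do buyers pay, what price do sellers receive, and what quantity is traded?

Inverting to q(p) form: qd = 355 − 4p; qs = 5p + 247.
Before the tax: set 355 − 4p = 5p + 247 → p* = $12, q* = 307.
With the tax collected from sellers, supply shifts: qs = 5(p − 9) + 247.
Solving gives q = 287 with buyers paying $17 and sellers receiving $8 (the $9 wedge).

Buyers pay $17; sellers receive $8; quantity = 287.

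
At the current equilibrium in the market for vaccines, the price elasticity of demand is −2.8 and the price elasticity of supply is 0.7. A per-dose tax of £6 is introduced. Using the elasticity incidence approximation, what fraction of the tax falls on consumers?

Consumers' share ≈ 0.2.

Incidence ratio: consumers' share ≈ εs / (εs + |εd|) = 0.7 / (0.7 + 2.8) = 0.2.
Supply is the less elastic side, so consumers bear the smaller share.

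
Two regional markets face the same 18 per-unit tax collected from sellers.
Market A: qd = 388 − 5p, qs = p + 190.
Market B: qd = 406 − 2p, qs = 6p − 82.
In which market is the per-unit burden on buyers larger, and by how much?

Market B, by 10.5.

Market A: pre-tax p* = 33, q* = 223; post-tax q = 208; per-unit burden on buyers = 3.
Market B: pre-tax p* = 61, q* = 284; post-tax q = 257; per-unit burden on buyers = 13.5.
Difference: 3 vs 13.5 → market B is larger by 10.5.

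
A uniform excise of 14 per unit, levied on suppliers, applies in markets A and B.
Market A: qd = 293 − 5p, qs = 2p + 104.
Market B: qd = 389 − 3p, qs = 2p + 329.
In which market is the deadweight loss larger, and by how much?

Market A, by 22.4.

Market A: pre-tax p* = 27, q* = 158; post-tax q = 138; deadweight loss = 140.
Market B: pre-tax p* = 12, q* = 353; post-tax q = 336.2; deadweight loss = 117.6.
Difference: 140 vs 117.6 → market A is larger by 22.4.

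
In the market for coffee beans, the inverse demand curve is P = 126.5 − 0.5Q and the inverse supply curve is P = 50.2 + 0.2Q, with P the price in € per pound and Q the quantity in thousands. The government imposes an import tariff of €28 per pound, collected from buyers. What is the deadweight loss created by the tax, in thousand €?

Deadweight loss = €560 thousand.

Inverting to Q(P) form: Qd = 253 − 2P; Qs = 5P − 251.
Before the tax: set 253 − 2P = 5P − 251 → P* = €72, Q* = 109.
With the tax collected from buyers, demand (in seller-price terms) shifts: Qd = 253 − 2(P + 28).
Solving gives Q = 69 with buyers paying €92 and sellers receiving €64 (the €28 wedge).
Quantity falls by |ΔQ| = |109 − 69| = 40.
DWL = ½ · t · |ΔQ| = ½ · 28 · 40 = €560.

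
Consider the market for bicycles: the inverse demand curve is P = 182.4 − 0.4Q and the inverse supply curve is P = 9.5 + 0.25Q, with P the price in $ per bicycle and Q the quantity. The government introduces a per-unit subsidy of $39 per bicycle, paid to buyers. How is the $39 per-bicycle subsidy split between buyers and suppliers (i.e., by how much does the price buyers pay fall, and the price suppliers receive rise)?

Rewrite in direct form: Qd = 456 − 2.5P and Qs = 4P − 38.
Before the subsidy: set 456 − 2.5P = 4P − 38 → P* = $76, Q* = 266.
With a per-unit subsidy paid to buyers, each effectively pays P − 39, so demand becomes Qd = 456 − 2.5(P − 39).
Solving gives Q = 326 with buyers paying $52 and suppliers receiving $91 (the $39 wedge).
Gain to buyers: $24; to suppliers: $15. (They sum to $39.)

Buyers gain $24 per bicycle; suppliers gain $15 per bicycle.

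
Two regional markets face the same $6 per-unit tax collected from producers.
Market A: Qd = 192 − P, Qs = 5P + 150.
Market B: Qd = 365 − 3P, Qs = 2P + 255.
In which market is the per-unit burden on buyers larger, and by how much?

Market A, by $2.6.

Market A: pre-tax P* = $7, Q* = 185; post-tax Q = 180; per-unit burden on buyers = $5.
Market B: pre-tax P* = $22, Q* = 299; post-tax Q = 291.8; per-unit burden on buyers = $2.4.
Difference: $5 vs $2.4 → market A is larger by $2.6.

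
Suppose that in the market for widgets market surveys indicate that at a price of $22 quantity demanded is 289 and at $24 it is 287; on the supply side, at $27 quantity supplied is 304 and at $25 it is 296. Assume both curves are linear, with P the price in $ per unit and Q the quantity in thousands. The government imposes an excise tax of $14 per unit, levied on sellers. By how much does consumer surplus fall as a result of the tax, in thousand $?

Demand slope: (287 − 289)/(24 − 22) = -1, so Qd = 311 − P.
Supply slope: (296 − 304)/(25 − 27) = 4, so Qs = 4P + 196.
Without the tax, 311 − P = 4P + 196 gives 5P = 115, so P* = $23 and Q* = 288.
With the tax collected from sellers, supply shifts: Qs = 4(P − 14) + 196.
Solving gives Q = 276.8 with buyers paying $34.2 and sellers receiving $20.2 (the $14 wedge).
ΔCS is the trapezoid between Q = 276.8 and Q = 288 of height $11.2: ½ · (288 + 276.8) · 11.2 = $3162.88.

Consumer surplus falls by $3162.88 thousand.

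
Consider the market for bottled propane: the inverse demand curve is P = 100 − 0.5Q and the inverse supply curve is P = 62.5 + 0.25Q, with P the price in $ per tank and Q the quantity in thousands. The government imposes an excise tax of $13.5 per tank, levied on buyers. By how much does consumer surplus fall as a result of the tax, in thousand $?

Consumer surplus falls by $369 thousand.

Rewrite in direct form: Qd = 200 − 2P and Qs = 4P − 250.
Without the tax, 200 − 2P = 4P − 250 gives 6P = 450, so P* = $75 and Q* = 50.
With the tax collected from buyers, demand (in seller-price terms) shifts: Qd = 200 − 2(P + 13.5).
New equilibrium: buyers pay $84, suppliers receive $70.5, Q = 32. (Wedge: Pb − Ps = 13.5.)
ΔCS is the trapezoid between Q = 32 and Q = 50 of height $9: ½ · (50 + 32) · 9 = $369.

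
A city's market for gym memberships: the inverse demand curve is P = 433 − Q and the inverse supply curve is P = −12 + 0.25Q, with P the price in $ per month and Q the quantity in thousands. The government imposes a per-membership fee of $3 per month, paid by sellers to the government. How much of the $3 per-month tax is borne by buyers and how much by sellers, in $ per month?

Inverting to Q(P) form: Qd = 433 − P; Qs = 4P + 48.
Without the tax, 433 − P = 4P + 48 gives 5P = 385, so P* = $77 and Q* = 356.
With the tax collected from sellers, supply shifts: Qs = 4(P − 3) + 48.
Solving gives Q = 353.6 with buyers paying $79.4 and sellers receiving $76.4 (the $3 wedge).
Burden on buyers: $2.4; on sellers: $0.6. (They sum to $3.)
The less price-elastic side of the market bears the larger share of a per-unit tax.

Buyers bear $2.4 per month; sellers bear $0.6 per month.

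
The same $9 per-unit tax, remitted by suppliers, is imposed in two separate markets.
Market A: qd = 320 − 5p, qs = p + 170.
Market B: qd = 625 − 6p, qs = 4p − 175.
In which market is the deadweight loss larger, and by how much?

Market B, by $63.45.

Market A: pre-tax p* = $25, q* = 195; post-tax q = 187.5; deadweight loss = $33.75.
Market B: pre-tax p* = $80, q* = 145; post-tax q = 123.4; deadweight loss = $97.2.
Difference: $33.75 vs $97.2 → market B is larger by $63.45.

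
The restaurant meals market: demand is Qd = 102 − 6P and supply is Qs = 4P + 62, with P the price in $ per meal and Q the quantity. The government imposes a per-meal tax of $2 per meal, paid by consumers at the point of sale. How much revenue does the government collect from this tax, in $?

Tax revenue = $146.4.

Without the tax, 102 − 6P = 4P + 62 gives 10P = 40, so P* = $4 and Q* = 78.
With the tax collected from consumers, demand (in seller-price terms) shifts: Qd = 102 − 6(P + 2).
New equilibrium: consumers pay $4.8, sellers receive $2.8, Q = 73.2. (Wedge: Pb − Ps = 2.)
Revenue = t · Q = 2 · 73.2 = $146.4.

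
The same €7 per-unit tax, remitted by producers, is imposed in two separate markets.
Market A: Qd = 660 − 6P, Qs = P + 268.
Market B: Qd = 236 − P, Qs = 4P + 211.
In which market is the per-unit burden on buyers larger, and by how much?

Market B, by €4.6.

Market A: pre-tax P* = €56, Q* = 324; post-tax Q = 318; per-unit burden on buyers = €1.
Market B: pre-tax P* = €5, Q* = 231; post-tax Q = 225.4; per-unit burden on buyers = €5.6.
Difference: €1 vs €5.6 → market B is larger by €4.6.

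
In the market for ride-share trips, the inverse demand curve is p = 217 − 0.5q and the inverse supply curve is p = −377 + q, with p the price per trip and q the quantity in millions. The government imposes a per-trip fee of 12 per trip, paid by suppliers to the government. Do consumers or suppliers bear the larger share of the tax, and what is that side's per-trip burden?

Rewrite in direct form: qd = 434 − 2p and qs = p + 377.
Without the tax, 434 − 2p = p + 377 gives 3p = 57, so p* = 19 and q* = 396.
With the tax collected from suppliers, supply shifts: qs = (p − 12) + 377.
Solving gives q = 388 with consumers paying 23 and suppliers receiving 11 (the 12 wedge).
Per-trip burden: consumers 4, suppliers 8.
Suppliers take the larger share because supply is less price-elastic here (demand slope 2 vs supply slope 1).
The less price-elastic side of the market bears the larger share of a per-unit tax.

Suppliers bear the larger share: 8 per trip.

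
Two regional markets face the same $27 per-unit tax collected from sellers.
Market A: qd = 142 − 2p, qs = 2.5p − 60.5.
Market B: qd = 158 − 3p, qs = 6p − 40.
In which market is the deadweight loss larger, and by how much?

Market B, by $324.

Market A: pre-tax p* = $45, q* = 52; post-tax q = 22; deadweight loss = $405.
Market B: pre-tax p* = $22, q* = 92; post-tax q = 38; deadweight loss = $729.
Difference: $405 vs $729 → market B is larger by $324.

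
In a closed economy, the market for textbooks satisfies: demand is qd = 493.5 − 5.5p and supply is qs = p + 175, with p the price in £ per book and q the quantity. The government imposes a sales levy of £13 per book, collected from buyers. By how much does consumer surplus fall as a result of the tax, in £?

Without the tax, 493.5 − 5.5p = p + 175 gives 6.5p = 318.5, so p* = £49 and q* = 224.
With the tax collected from buyers, demand (in seller-price terms) shifts: qd = 493.5 − 5.5(p + 13).
Solving gives q = 213 with buyers paying £51 and sellers receiving £38 (the £13 wedge).
ΔCS is the trapezoid between Q = 213 and Q = 224 of height £2: ½ · (224 + 213) · 2 = £437.

Consumer surplus falls by £437.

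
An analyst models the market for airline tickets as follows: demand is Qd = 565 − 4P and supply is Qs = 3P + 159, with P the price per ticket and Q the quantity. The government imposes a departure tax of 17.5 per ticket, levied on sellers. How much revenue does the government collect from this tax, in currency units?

Before the tax: set 565 − 4P = 3P + 159 → P* = 58, Q* = 333.
With the tax collected from sellers, supply shifts: Qs = 3(P − 17.5) + 159.
Solving gives Q = 303 with buyers paying 65.5 and sellers receiving 48 (the 17.5 wedge).
Revenue = t · Q = 17.5 · 303 = 5302.5.

Tax revenue = 5302.5.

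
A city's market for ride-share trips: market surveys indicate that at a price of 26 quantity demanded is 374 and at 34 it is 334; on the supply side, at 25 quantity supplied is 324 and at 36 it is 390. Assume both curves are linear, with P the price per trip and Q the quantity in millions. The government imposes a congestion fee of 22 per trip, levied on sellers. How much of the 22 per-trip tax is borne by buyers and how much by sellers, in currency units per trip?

Demand slope: (334 − 374)/(34 − 26) = -5, so Qd = 504 − 5P.
Supply slope: (390 − 324)/(36 − 25) = 6, so Qs = 6P + 174.
Without the tax, 504 − 5P = 6P + 174 gives 11P = 330, so P* = 30 and Q* = 354.
With the tax collected from sellers, supply shifts: Qs = 6(P − 22) + 174.
Solving gives Q = 294 with buyers paying 42 and sellers receiving 20 (the 22 wedge).
Burden on buyers: 12; on sellers: 10. (They sum to 22.)
The less price-elastic side of the market bears the larger share of a per-unit tax.

Buyers bear 12 per trip; sellers bear 10 per trip.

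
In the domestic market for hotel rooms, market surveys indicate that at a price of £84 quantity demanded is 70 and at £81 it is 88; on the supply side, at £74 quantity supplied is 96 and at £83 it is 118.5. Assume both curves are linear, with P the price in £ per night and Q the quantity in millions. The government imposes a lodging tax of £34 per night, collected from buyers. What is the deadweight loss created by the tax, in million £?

Demand slope: (88 − 70)/(81 − 84) = -6, so Qd = 574 − 6P.
Supply slope: (118.5 − 96)/(83 − 74) = 2.5, so Qs = 2.5P − 89.
Without the tax, 574 − 6P = 2.5P − 89 gives 8.5P = 663, so P* = £78 and Q* = 106.
With the tax collected from buyers, demand (in seller-price terms) shifts: Qd = 574 − 6(P + 34).
New equilibrium: buyers pay £88, sellers receive £54, Q = 46. (Wedge: Pb − Ps = 34.)
Quantity falls by |ΔQ| = |106 − 46| = 60.
DWL = ½ · t · |ΔQ| = ½ · 34 · 60 = £1020.

Deadweight loss = £1020 million.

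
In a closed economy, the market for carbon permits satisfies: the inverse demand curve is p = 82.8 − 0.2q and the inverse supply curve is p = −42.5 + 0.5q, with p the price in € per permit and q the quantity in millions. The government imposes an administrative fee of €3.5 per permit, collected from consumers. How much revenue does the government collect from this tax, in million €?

Rewrite in direct form: qd = 414 − 5p and qs = 2p + 85.
Before the tax: set 414 − 5p = 2p + 85 → p* = €47, q* = 179.
With the tax collected from consumers, demand (in seller-price terms) shifts: qd = 414 − 5(p + 3.5).
New equilibrium: consumers pay €48, producers receive €44.5, q = 174. (Wedge: pb − ps = 3.5.)
Revenue = t · Q = 3.5 · 174 = €609.

Tax revenue = €609 million.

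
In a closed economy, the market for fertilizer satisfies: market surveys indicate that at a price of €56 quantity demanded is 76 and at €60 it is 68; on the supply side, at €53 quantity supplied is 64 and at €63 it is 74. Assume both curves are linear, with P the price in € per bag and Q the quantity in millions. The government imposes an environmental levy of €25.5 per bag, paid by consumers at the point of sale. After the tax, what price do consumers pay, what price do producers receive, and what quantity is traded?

Demand slope: (68 − 76)/(60 − 56) = -2, so Qd = 188 − 2P.
Supply slope: (74 − 64)/(63 − 53) = 1, so Qs = P + 11.
Without the tax, 188 − 2P = P + 11 gives 3P = 177, so P* = €59 and Q* = 70.
With the tax collected from consumers, demand (in seller-price terms) shifts: Qd = 188 − 2(P + 25.5).
New equilibrium: consumers pay €67.5, producers receive €42, Q = 53. (Wedge: Pb − Ps = 25.5.)
The less price-elastic side of the market bears the larger share of a per-unit tax.

Consumers pay €67.5; producers receive €42; quantity = 53.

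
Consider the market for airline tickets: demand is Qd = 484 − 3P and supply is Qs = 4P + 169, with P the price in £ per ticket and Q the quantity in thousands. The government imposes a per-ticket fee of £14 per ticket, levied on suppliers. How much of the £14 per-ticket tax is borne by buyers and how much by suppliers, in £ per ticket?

Buyers bear £8 per ticket; suppliers bear £6 per ticket.

Without the tax, 484 − 3P = 4P + 169 gives 7P = 315, so P* = £45 and Q* = 349.
With the tax collected from suppliers, supply shifts: Qs = 4(P − 14) + 169.
New equilibrium: buyers pay £53, suppliers receive £39, Q = 325. (Wedge: Pb − Ps = 14.)
Burden on buyers: £8; on suppliers: £6. (They sum to £14.)
The less price-elastic side of the market bears the larger share of a per-unit tax.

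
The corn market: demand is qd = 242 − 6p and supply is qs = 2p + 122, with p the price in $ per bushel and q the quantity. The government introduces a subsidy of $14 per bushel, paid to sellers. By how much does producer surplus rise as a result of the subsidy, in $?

Before the subsidy: set 242 − 6p = 2p + 122 → p* = $15, q* = 152.
With a per-unit subsidy paid to sellers, each receives p + 14 per unit sold, so supply becomes qs = 2(p + 14) + 122.
Solving gives q = 173 with consumers paying $11.5 and sellers receiving $25.5 (the $14 wedge).
ΔPS is the trapezoid between Q = 173 and Q = 152 of height $10.5: ½ · (152 + 173) · 10.5 = $1706.25.

Producer surplus rises by $1706.25.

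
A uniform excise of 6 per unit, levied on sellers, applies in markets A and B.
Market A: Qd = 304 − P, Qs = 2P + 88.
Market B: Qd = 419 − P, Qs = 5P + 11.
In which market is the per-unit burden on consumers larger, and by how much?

Market A: pre-tax P* = 72, Q* = 232; post-tax Q = 228; per-unit burden on consumers = 4.
Market B: pre-tax P* = 68, Q* = 351; post-tax Q = 346; per-unit burden on consumers = 5.
Difference: 4 vs 5 → market B is larger by 1.

Market B, by 1.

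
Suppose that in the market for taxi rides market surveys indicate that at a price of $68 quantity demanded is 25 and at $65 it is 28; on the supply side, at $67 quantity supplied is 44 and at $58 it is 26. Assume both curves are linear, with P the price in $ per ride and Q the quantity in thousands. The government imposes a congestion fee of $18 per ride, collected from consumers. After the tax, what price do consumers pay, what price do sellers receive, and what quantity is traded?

Consumers pay $73; sellers receive $55; quantity = 20.

Demand slope: (28 − 25)/(65 − 68) = -1, so Qd = 93 − P.
Supply slope: (26 − 44)/(58 − 67) = 2, so Qs = 2P − 90.
Before the tax: set 93 − P = 2P − 90 → P* = $61, Q* = 32.
With the tax collected from consumers, demand (in seller-price terms) shifts: Qd = 93 − (P + 18).
Solving gives Q = 20 with consumers paying $73 and sellers receiving $55 (the $18 wedge).
The less price-elastic side of the market bears the larger share of a per-unit tax.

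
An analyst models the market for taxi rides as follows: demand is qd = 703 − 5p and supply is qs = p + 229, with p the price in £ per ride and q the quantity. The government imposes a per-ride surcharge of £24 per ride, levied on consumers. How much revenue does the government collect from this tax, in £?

Without the tax, 703 − 5p = p + 229 gives 6p = 474, so p* = £79 and q* = 308.
With the tax collected from consumers, demand (in seller-price terms) shifts: qd = 703 − 5(p + 24).
New equilibrium: consumers pay £83, sellers receive £59, q = 288. (Wedge: pb − ps = 24.)
Revenue = t · Q = 24 · 288 = £6912.

Tax revenue = £6912.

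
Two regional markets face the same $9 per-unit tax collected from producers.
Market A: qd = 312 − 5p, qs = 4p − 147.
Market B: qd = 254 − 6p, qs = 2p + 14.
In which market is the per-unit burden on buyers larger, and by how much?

Market A: pre-tax p* = $51, q* = 57; post-tax q = 37; per-unit burden on buyers = $4.
Market B: pre-tax p* = $30, q* = 74; post-tax q = 60.5; per-unit burden on buyers = $2.25.
Difference: $4 vs $2.25 → market A is larger by $1.75.

Market A, by $1.75.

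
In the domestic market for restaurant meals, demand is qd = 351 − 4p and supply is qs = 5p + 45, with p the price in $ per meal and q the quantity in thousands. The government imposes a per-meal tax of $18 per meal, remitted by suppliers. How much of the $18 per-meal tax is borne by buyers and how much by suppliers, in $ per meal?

Buyers bear $10 per meal; suppliers bear $8 per meal.

Before the tax: set 351 − 4p = 5p + 45 → p* = $34, q* = 215.
With the tax collected from suppliers, supply shifts: qs = 5(p − 18) + 45.
Solving gives q = 175 with buyers paying $44 and suppliers receiving $26 (the $18 wedge).
Burden on buyers: $10; on suppliers: $8. (They sum to $18.)
The less price-elastic side of the market bears the larger share of a per-unit tax.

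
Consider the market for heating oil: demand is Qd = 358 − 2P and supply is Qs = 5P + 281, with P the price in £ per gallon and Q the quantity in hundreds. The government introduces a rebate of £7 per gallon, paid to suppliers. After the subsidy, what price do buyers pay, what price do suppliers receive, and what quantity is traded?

Buyers pay £6; suppliers receive £13; quantity = 346.

Before the subsidy: set 358 − 2P = 5P + 281 → P* = £11, Q* = 336.
With a per-unit subsidy paid to suppliers, each receives P + 7 per unit sold, so supply becomes Qs = 5(P + 7) + 281.
Solving gives Q = 346 with buyers paying £6 and suppliers receiving £13 (the £7 wedge).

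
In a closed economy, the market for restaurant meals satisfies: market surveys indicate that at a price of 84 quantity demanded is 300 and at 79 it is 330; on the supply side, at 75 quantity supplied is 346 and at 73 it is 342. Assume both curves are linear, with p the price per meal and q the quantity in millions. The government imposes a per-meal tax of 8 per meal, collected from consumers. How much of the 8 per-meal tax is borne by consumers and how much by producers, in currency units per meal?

Consumers bear 2 per meal; producers bear 6 per meal.

Demand slope: (330 − 300)/(79 − 84) = -6, so qd = 804 − 6p.
Supply slope: (342 − 346)/(73 − 75) = 2, so qs = 2p + 196.
Before the tax: set 804 − 6p = 2p + 196 → p* = 76, q* = 348.
With the tax collected from consumers, demand (in seller-price terms) shifts: qd = 804 − 6(p + 8).
Solving gives q = 336 with consumers paying 78 and producers receiving 70 (the 8 wedge).
Burden on consumers: 2; on producers: 6. (They sum to 8.)
The less price-elastic side of the market bears the larger share of a per-unit tax.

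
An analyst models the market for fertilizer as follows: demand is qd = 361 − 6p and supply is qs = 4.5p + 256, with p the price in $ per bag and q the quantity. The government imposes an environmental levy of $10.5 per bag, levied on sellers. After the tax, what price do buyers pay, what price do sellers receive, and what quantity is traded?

Buyers pay $14.5; sellers receive $4; quantity = 274.

Before the tax: set 361 − 6p = 4.5p + 256 → p* = $10, q* = 301.
With the tax collected from sellers, supply shifts: qs = 4.5(p − 10.5) + 256.
New equilibrium: buyers pay $14.5, sellers receive $4, q = 274. (Wedge: pb − ps = 10.5.)
The less price-elastic side of the market bears the larger share of a per-unit tax.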